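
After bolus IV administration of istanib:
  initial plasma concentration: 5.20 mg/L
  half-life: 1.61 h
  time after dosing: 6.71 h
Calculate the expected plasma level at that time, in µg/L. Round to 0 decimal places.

k = ln2 / t½ = 0.693147 / 1.61 = 0.4305 h⁻¹
C = C₀ · e^(−k·t) = 5.200 × e^(−0.4305 × 6.71)
  = 5.200 × 0.05565 = 0.2894 mg/L
Convert: 0.2894 mg/L × 1000 = 289.4 µg/L

289 µg/L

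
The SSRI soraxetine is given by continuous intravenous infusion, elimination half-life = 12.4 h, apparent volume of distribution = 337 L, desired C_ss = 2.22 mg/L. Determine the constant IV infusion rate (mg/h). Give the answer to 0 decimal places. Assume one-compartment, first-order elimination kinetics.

42 mg/h

k = ln2 / t½ = 0.693147 / 12.4 = 0.05590 h⁻¹
CL = k × Vd = 0.05590 × 337 = 18.84 L/h
At steady state, infusion rate R₀ = Css × CL = 2.22 × 18.84 = 41.82 mg/h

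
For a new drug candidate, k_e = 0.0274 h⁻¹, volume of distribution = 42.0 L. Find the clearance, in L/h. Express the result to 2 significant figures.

1.2 L/h

CL = k × Vd = 0.0274 × 42.0 = 1.151 L/h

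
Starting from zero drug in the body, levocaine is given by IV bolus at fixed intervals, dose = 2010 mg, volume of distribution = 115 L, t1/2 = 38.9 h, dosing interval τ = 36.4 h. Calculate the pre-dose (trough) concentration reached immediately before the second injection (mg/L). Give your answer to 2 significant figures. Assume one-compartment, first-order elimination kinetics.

9.1 mg/L

C₀ per dose = Dose / Vd = 2010 / 115 = 17.48 mg/L
k = ln2 / t½ = 0.693147 / 38.9 = 0.01782 h⁻¹
Fraction remaining after one interval: r = e^(−kτ) = e^(−0.01782 × 36.4) = 0.5228
Before dose 2, 1 dose has been given (aged 1τ).
C_trough = C₀ × r = 17.48 × 0.5228 = 9.139 mg/L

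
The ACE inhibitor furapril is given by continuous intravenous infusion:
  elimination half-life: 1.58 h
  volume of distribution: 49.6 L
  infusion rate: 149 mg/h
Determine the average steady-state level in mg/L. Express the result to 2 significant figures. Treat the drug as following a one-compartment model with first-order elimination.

6.8 mg/L

k = ln2 / t½ = 0.693147 / 1.58 = 0.4387 h⁻¹
CL = k × Vd = 0.4387 × 49.6 = 21.76 L/h
At steady state Css = R₀ / CL = 149 / 21.76 = 6.847 mg/L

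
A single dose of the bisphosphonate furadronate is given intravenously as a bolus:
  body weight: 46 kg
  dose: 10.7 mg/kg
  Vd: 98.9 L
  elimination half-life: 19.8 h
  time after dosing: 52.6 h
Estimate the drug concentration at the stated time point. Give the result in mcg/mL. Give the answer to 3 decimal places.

0.789 mcg/mL

Total dose = 10.7 × 46 = 492.2 mg
C₀ = Dose / Vd = 492.2 / 98.9 = 4.977 mg/L
k = ln2 / t½ = 0.693147 / 19.8 = 0.03501 h⁻¹
C = C₀ · e^(−k·t) = 4.977 × e^(−0.03501 × 52.6)
  = 4.977 × 0.1586 = 0.7894 mg/L
(0.7894 mg/L = 0.7894 mcg/mL)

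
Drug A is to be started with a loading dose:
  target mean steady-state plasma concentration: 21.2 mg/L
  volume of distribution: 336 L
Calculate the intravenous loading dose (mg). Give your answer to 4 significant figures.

7123 mg

LD = Css × Vd = 21.2 × 336 = 7123 mg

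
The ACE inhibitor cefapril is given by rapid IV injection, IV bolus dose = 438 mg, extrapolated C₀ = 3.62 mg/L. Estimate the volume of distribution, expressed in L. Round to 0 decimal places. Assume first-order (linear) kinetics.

121 L

Vd = Dose / C₀ = 438.0 / 3.62 = 121.0 L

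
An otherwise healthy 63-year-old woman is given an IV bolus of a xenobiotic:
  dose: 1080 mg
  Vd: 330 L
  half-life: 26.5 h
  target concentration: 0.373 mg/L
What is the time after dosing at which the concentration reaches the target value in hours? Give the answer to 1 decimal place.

C₀ = Dose / Vd = 1080 / 330 = 3.273 mg/L
k = ln2 / t½ = 0.693147 / 26.5 = 0.02616 h⁻¹
t = ln(C₀ / C) / k = ln(3.273 / 0.373) / 0.02616
  = ln(8.775) / 0.02616 = 2.172 / 0.02616 = 83.03 h

83.0 h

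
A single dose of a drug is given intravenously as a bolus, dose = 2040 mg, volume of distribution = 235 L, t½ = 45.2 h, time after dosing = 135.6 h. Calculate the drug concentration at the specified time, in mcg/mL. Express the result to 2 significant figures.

C₀ = Dose / Vd = 2040 / 235 = 8.681 mg/L
k = ln2 / t½ = 0.693147 / 45.2 = 0.01534 h⁻¹
t / t½ = 135.6 / 45.2 = 3 half-lives
C = C₀ × (1/2)^3 = 8.681 × 0.1250 = 1.085 mg/L
(1.085 mg/L = 1.085 mcg/mL)

1.1 mcg/mL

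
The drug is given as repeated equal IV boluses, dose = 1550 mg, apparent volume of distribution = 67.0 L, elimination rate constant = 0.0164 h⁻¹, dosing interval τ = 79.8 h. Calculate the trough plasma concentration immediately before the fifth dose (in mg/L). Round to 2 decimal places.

8.52 mg/L

C₀ per dose = Dose / Vd = 1550 / 67.0 = 23.13 mg/L
Fraction remaining after one interval: r = e^(−kτ) = e^(−0.01640 × 79.8) = 0.2702
Before dose 5, 4 doses have been given (aged 1τ, 2τ, 3τ, 4τ).
C_trough = C₀ × (r + r² + … + r^4) = C₀ × r(1−r^4)/(1−r)
        = 23.13 × 0.2702 × (1 − 0.005330) / (1 − 0.2702) = 8.518 mg/L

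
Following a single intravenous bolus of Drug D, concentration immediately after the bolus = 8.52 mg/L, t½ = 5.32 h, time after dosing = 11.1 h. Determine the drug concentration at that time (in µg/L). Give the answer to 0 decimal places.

2006 µg/L

k = ln2 / t½ = 0.693147 / 5.32 = 0.1303 h⁻¹
C = C₀ · e^(−k·t) = 8.520 × e^(−0.1303 × 11.1)
  = 8.520 × 0.2354 = 2.006 mg/L
Convert: 2.006 mg/L × 1000 = 2006 µg/L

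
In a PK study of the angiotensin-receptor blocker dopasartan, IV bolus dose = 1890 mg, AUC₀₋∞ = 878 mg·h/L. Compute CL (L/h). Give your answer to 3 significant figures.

CL = Dose / AUC = 1890 / 878 = 2.153 L/h

2.15 L/h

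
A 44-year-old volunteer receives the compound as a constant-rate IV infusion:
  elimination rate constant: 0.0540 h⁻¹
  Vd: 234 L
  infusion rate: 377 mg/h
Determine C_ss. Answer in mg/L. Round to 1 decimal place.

29.8 mg/L

CL = k × Vd = 0.05400 × 234 = 12.64 L/h
At steady state Css = R₀ / CL = 377 / 12.64 = 29.83 mg/L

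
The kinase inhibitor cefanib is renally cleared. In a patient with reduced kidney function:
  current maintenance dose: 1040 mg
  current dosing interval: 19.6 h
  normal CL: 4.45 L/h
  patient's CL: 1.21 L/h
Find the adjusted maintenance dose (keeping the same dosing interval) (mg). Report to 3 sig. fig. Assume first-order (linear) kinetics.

To keep the same average steady-state level, dosing rate must scale with clearance.
CL ratio = 1.21 / 4.45 = 0.2719
New dose (same interval) = 1040 × 0.2719 = 282.8 mg

283 mg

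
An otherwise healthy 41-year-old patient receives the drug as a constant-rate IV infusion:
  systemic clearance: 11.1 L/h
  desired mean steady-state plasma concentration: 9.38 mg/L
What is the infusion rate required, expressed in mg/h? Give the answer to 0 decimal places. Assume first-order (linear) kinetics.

104 mg/h

At steady state, infusion rate R₀ = Css × CL = 9.38 × 11.10 = 104.1 mg/h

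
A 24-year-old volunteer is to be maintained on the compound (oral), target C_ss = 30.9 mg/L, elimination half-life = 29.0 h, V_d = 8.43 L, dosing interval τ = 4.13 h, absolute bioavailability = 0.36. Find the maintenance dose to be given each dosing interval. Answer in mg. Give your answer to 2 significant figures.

71 mg

k = ln2 / t½ = 0.693147 / 29.0 = 0.02390 h⁻¹
CL = k × Vd = 0.02390 × 8.43 = 0.2015 L/h
At steady state, F × (Dose/τ) = Css × CL.
Dose = Css × CL × τ / F = 30.9 × 0.2015 × 4.13 / 0.36 = 71.43 mg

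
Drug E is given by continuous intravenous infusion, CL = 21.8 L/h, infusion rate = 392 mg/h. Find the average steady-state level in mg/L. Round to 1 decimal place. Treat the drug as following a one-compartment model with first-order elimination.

At steady state Css = R₀ / CL = 392 / 21.80 = 17.98 mg/L

18.0 mg/L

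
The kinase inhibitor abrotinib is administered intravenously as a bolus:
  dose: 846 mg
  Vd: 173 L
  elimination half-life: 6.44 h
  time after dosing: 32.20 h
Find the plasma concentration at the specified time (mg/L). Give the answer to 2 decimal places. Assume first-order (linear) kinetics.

0.15 mg/L

C₀ = Dose / Vd = 846.0 / 173 = 4.890 mg/L
k = ln2 / t½ = 0.693147 / 6.44 = 0.1076 h⁻¹
t / t½ = 32.20 / 6.44 = 5 half-lives
C = C₀ × (1/2)^5 = 4.890 × 0.03125 = 0.1528 mg/L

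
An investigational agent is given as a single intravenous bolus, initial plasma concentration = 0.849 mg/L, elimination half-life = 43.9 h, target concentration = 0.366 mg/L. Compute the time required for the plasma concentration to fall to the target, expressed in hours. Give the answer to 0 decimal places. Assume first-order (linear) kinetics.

53 h

k = ln2 / t½ = 0.693147 / 43.9 = 0.01579 h⁻¹
t = ln(C₀ / C) / k = ln(0.8490 / 0.366) / 0.01579
  = ln(2.320) / 0.01579 = 0.8416 / 0.01579 = 53.30 h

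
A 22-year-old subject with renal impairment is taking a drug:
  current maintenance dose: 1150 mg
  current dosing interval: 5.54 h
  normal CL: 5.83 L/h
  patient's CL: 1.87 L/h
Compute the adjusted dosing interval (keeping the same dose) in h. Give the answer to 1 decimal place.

To keep the same average steady-state level, dosing rate must scale with clearance.
CL ratio = 1.87 / 5.83 = 0.3208
New interval (same dose) = 5.54 / 0.3208 = 17.27 h

17.3 h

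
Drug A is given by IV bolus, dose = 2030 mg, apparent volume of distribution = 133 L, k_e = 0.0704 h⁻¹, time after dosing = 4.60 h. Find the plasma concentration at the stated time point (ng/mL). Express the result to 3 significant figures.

11000 ng/mL

C₀ = Dose / Vd = 2030 / 133 = 15.26 mg/L
C = C₀ · e^(−k·t) = 15.26 × e^(−0.07040 × 4.60)
  = 15.26 × 0.7234 = 11.04 mg/L
Convert: 11.04 mg/L × 1000 = 11040 ng/mL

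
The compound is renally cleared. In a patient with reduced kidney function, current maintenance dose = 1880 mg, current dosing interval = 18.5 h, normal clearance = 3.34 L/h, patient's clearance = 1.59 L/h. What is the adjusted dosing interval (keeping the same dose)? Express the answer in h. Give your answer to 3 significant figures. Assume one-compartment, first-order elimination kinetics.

38.9 h

To keep the same average steady-state level, dosing rate must scale with clearance.
CL ratio = 1.59 / 3.34 = 0.4760
New interval (same dose) = 18.5 / 0.4760 = 38.87 h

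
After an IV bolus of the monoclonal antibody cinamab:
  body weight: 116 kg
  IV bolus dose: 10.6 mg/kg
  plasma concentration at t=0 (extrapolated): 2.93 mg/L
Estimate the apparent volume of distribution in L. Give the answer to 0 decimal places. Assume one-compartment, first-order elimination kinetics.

420 L

Dose = 10.6 × 116 = 1230 mg
Vd = Dose / C₀ = 1230 / 2.93 = 419.8 L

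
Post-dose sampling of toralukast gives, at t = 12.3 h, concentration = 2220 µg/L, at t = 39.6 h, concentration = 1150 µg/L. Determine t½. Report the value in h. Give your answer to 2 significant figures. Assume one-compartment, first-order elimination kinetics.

29 h

k = ln(C₁/C₂) / (t₂ − t₁) = ln(2220/1150) / (39.6 − 12.3)
  = 0.6577 / 27.30 = 0.02409 h⁻¹
t½ = ln2 / k = 0.693147 / 0.02409 = 28.77 h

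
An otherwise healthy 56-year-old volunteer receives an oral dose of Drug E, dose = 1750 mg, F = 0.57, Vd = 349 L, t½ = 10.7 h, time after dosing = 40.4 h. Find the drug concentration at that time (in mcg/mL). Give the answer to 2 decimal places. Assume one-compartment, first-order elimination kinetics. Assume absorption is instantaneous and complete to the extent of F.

Amount reaching circulation = F × Dose = 0.57 × 1750 = 997.5 mg
C₀ = F·Dose / Vd = 997.5 / 349 = 2.858 mg/L
k = ln2 / t½ = 0.693147 / 10.7 = 0.06478 h⁻¹
C = C₀ · e^(−k·t) = 2.858 × e^(−0.06478 × 40.4)
  = 2.858 × 0.07301 = 0.2087 mg/L
(0.2087 mg/L = 0.2087 mcg/mL)

0.21 mcg/mL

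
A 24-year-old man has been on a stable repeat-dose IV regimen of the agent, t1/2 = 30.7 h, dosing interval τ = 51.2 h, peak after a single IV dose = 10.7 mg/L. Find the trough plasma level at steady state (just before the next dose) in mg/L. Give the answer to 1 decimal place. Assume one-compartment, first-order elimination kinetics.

k = ln2 / t½ = 0.693147 / 30.7 = 0.02258 h⁻¹
e^(−kτ) = e^(−0.02258 × 51.2) = 0.3147
Accumulation ratio R = 1 / (1 − e^(−kτ)) = 1 / (1 − 0.3147) = 1.459
Steady-state trough = C₀ × R × e^(−kτ) = 10.7 × 1.459 × 0.3147 = 4.913 mg/L

4.9 mg/L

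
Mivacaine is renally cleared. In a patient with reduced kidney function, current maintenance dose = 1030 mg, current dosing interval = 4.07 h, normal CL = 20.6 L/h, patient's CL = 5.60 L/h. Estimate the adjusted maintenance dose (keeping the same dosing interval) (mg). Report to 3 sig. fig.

To keep the same average steady-state level, dosing rate must scale with clearance.
CL ratio = 5.60 / 20.6 = 0.2718
New dose (same interval) = 1030 × 0.2718 = 280.0 mg

280 mg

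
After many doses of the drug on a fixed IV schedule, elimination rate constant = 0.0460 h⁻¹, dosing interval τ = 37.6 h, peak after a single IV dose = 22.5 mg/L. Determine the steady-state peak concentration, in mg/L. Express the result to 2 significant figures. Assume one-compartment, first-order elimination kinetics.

27 mg/L

e^(−kτ) = e^(−0.04600 × 37.6) = 0.1774
Accumulation ratio R = 1 / (1 − e^(−kτ)) = 1 / (1 − 0.1774) = 1.216
Steady-state peak = C₀ × R = 22.5 × 1.216 = 27.36 mg/L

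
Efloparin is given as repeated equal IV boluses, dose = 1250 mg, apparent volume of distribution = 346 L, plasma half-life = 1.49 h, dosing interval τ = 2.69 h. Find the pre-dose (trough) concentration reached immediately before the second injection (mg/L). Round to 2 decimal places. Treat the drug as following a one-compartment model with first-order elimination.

1.03 mg/L

C₀ per dose = Dose / Vd = 1250 / 346 = 3.613 mg/L
k = ln2 / t½ = 0.693147 / 1.49 = 0.4652 h⁻¹
Fraction remaining after one interval: r = e^(−kτ) = e^(−0.4652 × 2.69) = 0.2861
Before dose 2, 1 dose has been given (aged 1τ).
C_trough = C₀ × r = 3.613 × 0.2861 = 1.034 mg/L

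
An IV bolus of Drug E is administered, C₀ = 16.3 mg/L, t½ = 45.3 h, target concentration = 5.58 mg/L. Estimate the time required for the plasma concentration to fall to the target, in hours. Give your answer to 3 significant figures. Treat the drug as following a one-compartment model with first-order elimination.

70.1 h

k = ln2 / t½ = 0.693147 / 45.3 = 0.01530 h⁻¹
t = ln(C₀ / C) / k = ln(16.30 / 5.58) / 0.01530
  = ln(2.921) / 0.01530 = 1.072 / 0.01530 = 70.07 h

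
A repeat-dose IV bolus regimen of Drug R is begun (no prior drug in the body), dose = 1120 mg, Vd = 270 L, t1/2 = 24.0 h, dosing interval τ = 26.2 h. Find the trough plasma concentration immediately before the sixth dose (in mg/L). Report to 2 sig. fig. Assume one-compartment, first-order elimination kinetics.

C₀ per dose = Dose / Vd = 1120 / 270 = 4.148 mg/L
k = ln2 / t½ = 0.693147 / 24.0 = 0.02888 h⁻¹
Fraction remaining after one interval: r = e^(−kτ) = e^(−0.02888 × 26.2) = 0.4692
Before dose 6, 5 doses have been given (aged 1τ, 2τ, 3τ, 4τ, 5τ).
C_trough = C₀ × (r + r² + … + r^5) = C₀ × r(1−r^5)/(1−r)
        = 4.148 × 0.4692 × (1 − 0.02274) / (1 − 0.4692) = 3.583 mg/L

3.6 mg/L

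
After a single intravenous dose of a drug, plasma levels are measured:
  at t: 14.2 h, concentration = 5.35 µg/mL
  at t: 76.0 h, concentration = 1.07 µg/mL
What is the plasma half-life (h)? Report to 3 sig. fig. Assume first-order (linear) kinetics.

k = ln(C₁/C₂) / (t₂ − t₁) = ln(5.35/1.07) / (76.0 − 14.2)
  = 1.609 / 61.80 = 0.02604 h⁻¹
t½ = ln2 / k = 0.693147 / 0.02604 = 26.62 h

26.6 h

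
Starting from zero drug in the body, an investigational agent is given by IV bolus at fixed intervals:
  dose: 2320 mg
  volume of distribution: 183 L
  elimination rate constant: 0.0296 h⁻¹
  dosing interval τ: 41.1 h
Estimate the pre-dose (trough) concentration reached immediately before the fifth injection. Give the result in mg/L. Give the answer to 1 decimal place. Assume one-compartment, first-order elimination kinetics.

C₀ per dose = Dose / Vd = 2320 / 183 = 12.68 mg/L
Fraction remaining after one interval: r = e^(−kτ) = e^(−0.02960 × 41.1) = 0.2962
Before dose 5, 4 doses have been given (aged 1τ, 2τ, 3τ, 4τ).
C_trough = C₀ × (r + r² + … + r^4) = C₀ × r(1−r^4)/(1−r)
        = 12.68 × 0.2962 × (1 − 0.007697) / (1 − 0.2962) = 5.295 mg/L

5.3 mg/L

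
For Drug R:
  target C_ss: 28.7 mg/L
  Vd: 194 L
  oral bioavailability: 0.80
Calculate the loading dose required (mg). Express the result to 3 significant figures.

6960 mg

LD = Css × Vd / F = 28.7 × 194 / 0.80 = 6960 mg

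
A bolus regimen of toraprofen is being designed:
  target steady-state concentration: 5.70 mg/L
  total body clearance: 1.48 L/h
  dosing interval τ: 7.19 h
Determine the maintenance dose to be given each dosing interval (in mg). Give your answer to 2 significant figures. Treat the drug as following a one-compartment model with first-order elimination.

At steady state, Dose/τ = Css × CL.
Dose = Css × CL × τ = 5.70 × 1.480 × 7.19 = 60.65 mg

61 mg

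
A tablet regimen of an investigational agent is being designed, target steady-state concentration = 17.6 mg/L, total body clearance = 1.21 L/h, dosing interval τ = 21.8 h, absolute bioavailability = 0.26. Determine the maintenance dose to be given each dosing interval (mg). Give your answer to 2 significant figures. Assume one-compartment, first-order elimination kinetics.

1800 mg

At steady state, F × (Dose/τ) = Css × CL.
Dose = Css × CL × τ / F = 17.6 × 1.210 × 21.8 / 0.26 = 1786 mg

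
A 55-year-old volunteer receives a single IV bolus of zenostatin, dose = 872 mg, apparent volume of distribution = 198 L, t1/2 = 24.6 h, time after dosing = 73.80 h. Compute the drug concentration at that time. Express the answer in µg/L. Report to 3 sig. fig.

C₀ = Dose / Vd = 872.0 / 198 = 4.404 mg/L
k = ln2 / t½ = 0.693147 / 24.6 = 0.02818 h⁻¹
t / t½ = 73.80 / 24.6 = 3 half-lives
C = C₀ × (1/2)^3 = 4.404 × 0.1250 = 0.5505 mg/L
Convert: 0.5505 mg/L × 1000 = 550.5 µg/L

551 µg/L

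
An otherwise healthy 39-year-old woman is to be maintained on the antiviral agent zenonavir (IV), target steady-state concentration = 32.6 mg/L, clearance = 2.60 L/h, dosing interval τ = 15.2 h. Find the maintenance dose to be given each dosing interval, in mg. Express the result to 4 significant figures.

At steady state, Dose/τ = Css × CL.
Dose = Css × CL × τ = 32.6 × 2.600 × 15.2 = 1288 mg

1288 mg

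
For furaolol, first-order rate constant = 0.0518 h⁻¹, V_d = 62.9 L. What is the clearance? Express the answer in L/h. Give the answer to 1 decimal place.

CL = k × Vd = 0.0518 × 62.9 = 3.258 L/h

3.3 L/h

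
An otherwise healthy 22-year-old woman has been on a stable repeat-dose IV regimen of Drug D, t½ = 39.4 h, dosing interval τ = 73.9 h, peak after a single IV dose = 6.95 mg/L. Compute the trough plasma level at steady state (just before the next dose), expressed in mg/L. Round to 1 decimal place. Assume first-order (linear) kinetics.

2.6 mg/L

k = ln2 / t½ = 0.693147 / 39.4 = 0.01759 h⁻¹
e^(−kτ) = e^(−0.01759 × 73.9) = 0.2726
Accumulation ratio R = 1 / (1 − e^(−kτ)) = 1 / (1 − 0.2726) = 1.375
Steady-state trough = C₀ × R × e^(−kτ) = 6.95 × 1.375 × 0.2726 = 2.605 mg/L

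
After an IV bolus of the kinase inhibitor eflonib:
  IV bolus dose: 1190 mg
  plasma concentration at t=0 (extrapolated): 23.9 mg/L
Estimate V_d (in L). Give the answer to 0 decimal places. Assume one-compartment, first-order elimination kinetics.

Vd = Dose / C₀ = 1190 / 23.9 = 49.79 L

50 L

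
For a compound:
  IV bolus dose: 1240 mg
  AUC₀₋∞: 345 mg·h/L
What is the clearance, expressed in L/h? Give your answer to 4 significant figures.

CL = Dose / AUC = 1240 / 345 = 3.594 L/h

3.594 L/h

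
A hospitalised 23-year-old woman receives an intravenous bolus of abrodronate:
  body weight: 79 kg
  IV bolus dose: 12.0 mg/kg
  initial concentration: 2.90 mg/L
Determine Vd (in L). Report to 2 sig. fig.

Dose = 12.0 × 79 = 948.0 mg
Vd = Dose / C₀ = 948.0 / 2.90 = 326.9 L

330 L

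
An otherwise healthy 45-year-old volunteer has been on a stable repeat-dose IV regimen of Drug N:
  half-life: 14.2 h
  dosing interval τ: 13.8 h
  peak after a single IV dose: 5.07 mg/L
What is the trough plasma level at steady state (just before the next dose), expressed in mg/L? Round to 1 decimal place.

5.3 mg/L

k = ln2 / t½ = 0.693147 / 14.2 = 0.04881 h⁻¹
e^(−kτ) = e^(−0.04881 × 13.8) = 0.5099
Accumulation ratio R = 1 / (1 − e^(−kτ)) = 1 / (1 − 0.5099) = 2.040
Steady-state trough = C₀ × R × e^(−kτ) = 5.07 × 2.040 × 0.5099 = 5.274 mg/L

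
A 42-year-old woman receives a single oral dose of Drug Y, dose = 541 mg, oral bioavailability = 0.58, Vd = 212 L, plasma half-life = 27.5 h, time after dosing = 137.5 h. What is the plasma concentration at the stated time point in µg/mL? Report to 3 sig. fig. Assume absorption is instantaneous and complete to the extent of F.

0.0463 µg/mL

Amount reaching circulation = F × Dose = 0.58 × 541.0 = 313.8 mg
C₀ = F·Dose / Vd = 313.8 / 212 = 1.480 mg/L
k = ln2 / t½ = 0.693147 / 27.5 = 0.02521 h⁻¹
t / t½ = 137.5 / 27.5 = 5 half-lives
C = C₀ × (1/2)^5 = 1.480 × 0.03125 = 0.04625 mg/L
(0.04625 mg/L = 0.04625 µg/mL)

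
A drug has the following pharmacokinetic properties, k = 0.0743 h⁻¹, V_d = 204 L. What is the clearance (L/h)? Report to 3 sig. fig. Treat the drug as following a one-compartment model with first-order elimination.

15.2 L/h

CL = k × Vd = 0.0743 × 204 = 15.16 L/h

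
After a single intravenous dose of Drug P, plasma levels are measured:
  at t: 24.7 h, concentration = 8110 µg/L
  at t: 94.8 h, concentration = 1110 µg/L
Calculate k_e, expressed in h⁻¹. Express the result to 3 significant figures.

k = ln(C₁/C₂) / (t₂ − t₁) = ln(8110/1110) / (94.8 − 24.7)
  = 1.989 / 70.10 = 0.02837 h⁻¹

0.0284 h⁻¹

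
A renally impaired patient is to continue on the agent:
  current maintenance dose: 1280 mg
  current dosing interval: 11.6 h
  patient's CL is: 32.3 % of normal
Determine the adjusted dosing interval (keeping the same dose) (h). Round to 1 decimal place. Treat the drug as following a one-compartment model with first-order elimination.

35.9 h

To keep the same average steady-state level, dosing rate must scale with clearance.
CL ratio = 32.3 / 100 = 0.3230
New interval (same dose) = 11.6 / 0.3230 = 35.91 h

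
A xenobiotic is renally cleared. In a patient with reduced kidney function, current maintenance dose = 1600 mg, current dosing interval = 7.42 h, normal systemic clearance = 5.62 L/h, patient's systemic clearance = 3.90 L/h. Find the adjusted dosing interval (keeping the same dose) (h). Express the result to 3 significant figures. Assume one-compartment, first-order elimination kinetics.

10.7 h

To keep the same average steady-state level, dosing rate must scale with clearance.
CL ratio = 3.90 / 5.62 = 0.6940
New interval (same dose) = 7.42 / 0.6940 = 10.69 h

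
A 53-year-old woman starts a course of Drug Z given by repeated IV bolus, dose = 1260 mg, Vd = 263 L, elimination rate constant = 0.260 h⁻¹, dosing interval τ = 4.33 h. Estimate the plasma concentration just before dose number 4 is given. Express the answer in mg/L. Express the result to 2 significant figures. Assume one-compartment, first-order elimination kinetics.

C₀ per dose = Dose / Vd = 1260 / 263 = 4.791 mg/L
Fraction remaining after one interval: r = e^(−kτ) = e^(−0.2600 × 4.33) = 0.3244
Before dose 4, 3 doses have been given (aged 1τ, 2τ, 3τ).
C_trough = C₀ × (r + r² + … + r^3) = C₀ × r(1−r^3)/(1−r)
        = 4.791 × 0.3244 × (1 − 0.03414) / (1 − 0.3244) = 2.222 mg/L

2.2 mg/L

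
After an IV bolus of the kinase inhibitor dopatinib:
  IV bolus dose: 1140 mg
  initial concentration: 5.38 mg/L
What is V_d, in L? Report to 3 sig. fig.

212 L

Vd = Dose / C₀ = 1140 / 5.38 = 211.9 L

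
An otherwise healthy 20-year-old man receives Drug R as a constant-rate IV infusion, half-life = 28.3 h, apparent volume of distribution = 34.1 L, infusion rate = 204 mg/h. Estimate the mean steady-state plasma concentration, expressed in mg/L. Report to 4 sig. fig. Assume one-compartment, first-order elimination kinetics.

244.3 mg/L

k = ln2 / t½ = 0.693147 / 28.3 = 0.02449 h⁻¹
CL = k × Vd = 0.02449 × 34.1 = 0.8351 L/h
At steady state Css = R₀ / CL = 204 / 0.8351 = 244.3 mg/L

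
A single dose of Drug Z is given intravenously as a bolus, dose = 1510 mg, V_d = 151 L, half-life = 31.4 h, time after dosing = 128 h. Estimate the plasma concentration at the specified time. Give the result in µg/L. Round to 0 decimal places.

593 µg/L

C₀ = Dose / Vd = 1510 / 151 = 10.00 mg/L
k = ln2 / t½ = 0.693147 / 31.4 = 0.02207 h⁻¹
C = C₀ · e^(−k·t) = 10.00 × e^(−0.02207 × 128)
  = 10.00 × 0.05931 = 0.5931 mg/L
Convert: 0.5931 mg/L × 1000 = 593.1 µg/L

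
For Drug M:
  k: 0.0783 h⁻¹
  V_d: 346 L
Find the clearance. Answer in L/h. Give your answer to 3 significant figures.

CL = k × Vd = 0.0783 × 346 = 27.09 L/h

27.1 L/h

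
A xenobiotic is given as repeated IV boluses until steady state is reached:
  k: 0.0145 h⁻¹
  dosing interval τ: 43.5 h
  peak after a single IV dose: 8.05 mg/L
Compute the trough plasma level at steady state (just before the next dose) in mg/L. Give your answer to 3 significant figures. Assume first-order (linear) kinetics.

9.16 mg/L

e^(−kτ) = e^(−0.01450 × 43.5) = 0.5322
Accumulation ratio R = 1 / (1 − e^(−kτ)) = 1 / (1 − 0.5322) = 2.138
Steady-state trough = C₀ × R × e^(−kτ) = 8.05 × 2.138 × 0.5322 = 9.160 mg/L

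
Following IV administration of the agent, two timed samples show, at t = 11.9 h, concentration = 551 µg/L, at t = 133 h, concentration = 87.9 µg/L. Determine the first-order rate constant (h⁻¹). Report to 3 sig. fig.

0.0152 h⁻¹

k = ln(C₁/C₂) / (t₂ − t₁) = ln(551/87.9) / (133 − 11.9)
  = 1.836 / 121.1 = 0.01516 h⁻¹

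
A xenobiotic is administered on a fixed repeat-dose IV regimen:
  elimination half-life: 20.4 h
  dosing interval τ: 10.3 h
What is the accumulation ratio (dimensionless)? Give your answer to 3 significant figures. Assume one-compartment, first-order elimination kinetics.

k = ln2 / t½ = 0.693147 / 20.4 = 0.03398 h⁻¹
e^(−kτ) = e^(−0.03398 × 10.3) = 0.7047
Accumulation ratio R = 1 / (1 − e^(−kτ)) = 1 / (1 − 0.7047) = 3.386

3.39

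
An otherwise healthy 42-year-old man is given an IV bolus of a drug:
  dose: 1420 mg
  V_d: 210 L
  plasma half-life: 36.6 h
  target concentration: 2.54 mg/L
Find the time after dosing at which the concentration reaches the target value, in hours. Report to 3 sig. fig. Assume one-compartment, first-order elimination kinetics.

51.7 h

C₀ = Dose / Vd = 1420 / 210 = 6.762 mg/L
k = ln2 / t½ = 0.693147 / 36.6 = 0.01894 h⁻¹
t = ln(C₀ / C) / k = ln(6.762 / 2.54) / 0.01894
  = ln(2.662) / 0.01894 = 0.9791 / 0.01894 = 51.69 h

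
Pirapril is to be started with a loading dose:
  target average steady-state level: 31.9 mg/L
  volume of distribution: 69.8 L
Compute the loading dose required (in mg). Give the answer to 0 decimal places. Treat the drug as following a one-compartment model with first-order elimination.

LD = Css × Vd = 31.9 × 69.8 = 2227 mg

2227 mg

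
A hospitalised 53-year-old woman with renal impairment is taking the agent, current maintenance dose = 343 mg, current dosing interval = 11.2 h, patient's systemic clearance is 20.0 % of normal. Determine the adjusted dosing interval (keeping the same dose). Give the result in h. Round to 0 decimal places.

56 h

To keep the same average steady-state level, dosing rate must scale with clearance.
CL ratio = 20.0 / 100 = 0.2000
New interval (same dose) = 11.2 / 0.2000 = 56.00 h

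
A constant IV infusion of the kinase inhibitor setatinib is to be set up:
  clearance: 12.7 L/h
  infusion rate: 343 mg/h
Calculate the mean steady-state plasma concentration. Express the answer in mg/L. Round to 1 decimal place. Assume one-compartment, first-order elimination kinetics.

At steady state Css = R₀ / CL = 343 / 12.70 = 27.01 mg/L

27.0 mg/L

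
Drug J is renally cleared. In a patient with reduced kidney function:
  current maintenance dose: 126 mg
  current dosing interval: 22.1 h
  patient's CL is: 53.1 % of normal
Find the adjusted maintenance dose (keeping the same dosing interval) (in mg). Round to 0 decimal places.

To keep the same average steady-state level, dosing rate must scale with clearance.
CL ratio = 53.1 / 100 = 0.5310
New dose (same interval) = 126 × 0.5310 = 66.91 mg

67 mg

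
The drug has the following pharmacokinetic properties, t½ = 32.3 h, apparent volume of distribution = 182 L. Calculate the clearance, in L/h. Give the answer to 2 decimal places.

k = ln2 / t½ = 0.693147 / 32.3 = 0.02146 h⁻¹
CL = k × Vd = 0.02146 × 182 = 3.906 L/h

3.91 L/h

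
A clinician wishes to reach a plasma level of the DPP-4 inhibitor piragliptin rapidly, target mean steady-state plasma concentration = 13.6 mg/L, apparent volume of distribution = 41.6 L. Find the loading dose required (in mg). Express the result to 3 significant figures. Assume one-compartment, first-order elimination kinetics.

LD = Css × Vd = 13.6 × 41.6 = 565.8 mg

566 mg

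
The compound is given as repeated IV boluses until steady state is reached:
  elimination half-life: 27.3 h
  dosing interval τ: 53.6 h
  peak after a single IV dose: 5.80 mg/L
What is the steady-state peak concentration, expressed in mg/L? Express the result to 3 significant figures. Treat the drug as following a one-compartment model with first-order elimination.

7.80 mg/L

k = ln2 / t½ = 0.693147 / 27.3 = 0.02539 h⁻¹
e^(−kτ) = e^(−0.02539 × 53.6) = 0.2564
Accumulation ratio R = 1 / (1 − e^(−kτ)) = 1 / (1 − 0.2564) = 1.345
Steady-state peak = C₀ × R = 5.80 × 1.345 = 7.801 mg/L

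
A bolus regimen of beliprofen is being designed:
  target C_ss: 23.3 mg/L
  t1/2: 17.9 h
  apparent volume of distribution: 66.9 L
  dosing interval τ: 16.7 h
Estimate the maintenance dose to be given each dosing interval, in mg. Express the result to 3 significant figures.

1010 mg

k = ln2 / t½ = 0.693147 / 17.9 = 0.03872 h⁻¹
CL = k × Vd = 0.03872 × 66.9 = 2.590 L/h
At steady state, Dose/τ = Css × CL.
Dose = Css × CL × τ = 23.3 × 2.590 × 16.7 = 1008 mg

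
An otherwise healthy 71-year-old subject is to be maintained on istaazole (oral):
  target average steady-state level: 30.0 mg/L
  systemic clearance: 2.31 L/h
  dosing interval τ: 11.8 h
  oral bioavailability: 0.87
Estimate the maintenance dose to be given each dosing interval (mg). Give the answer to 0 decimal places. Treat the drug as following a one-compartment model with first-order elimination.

At steady state, F × (Dose/τ) = Css × CL.
Dose = Css × CL × τ / F = 30.0 × 2.310 × 11.8 / 0.87 = 939.9 mg

940 mg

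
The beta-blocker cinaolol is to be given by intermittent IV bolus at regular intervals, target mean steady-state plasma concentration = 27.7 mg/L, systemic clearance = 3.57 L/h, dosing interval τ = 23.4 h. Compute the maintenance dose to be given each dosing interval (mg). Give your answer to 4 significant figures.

At steady state, Dose/τ = Css × CL.
Dose = Css × CL × τ = 27.7 × 3.570 × 23.4 = 2314 mg

2314 mg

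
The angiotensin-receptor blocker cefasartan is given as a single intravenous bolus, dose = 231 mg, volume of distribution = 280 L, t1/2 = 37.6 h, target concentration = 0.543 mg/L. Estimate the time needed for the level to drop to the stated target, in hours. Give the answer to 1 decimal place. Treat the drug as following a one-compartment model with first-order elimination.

C₀ = Dose / Vd = 231.0 / 280 = 0.8250 mg/L
k = ln2 / t½ = 0.693147 / 37.6 = 0.01843 h⁻¹
t = ln(C₀ / C) / k = ln(0.8250 / 0.543) / 0.01843
  = ln(1.519) / 0.01843 = 0.4181 / 0.01843 = 22.69 h

22.7 h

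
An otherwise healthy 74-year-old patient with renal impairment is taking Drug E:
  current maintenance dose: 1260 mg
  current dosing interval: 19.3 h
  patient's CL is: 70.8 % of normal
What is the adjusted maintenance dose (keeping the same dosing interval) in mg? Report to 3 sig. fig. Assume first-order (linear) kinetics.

To keep the same average steady-state level, dosing rate must scale with clearance.
CL ratio = 70.8 / 100 = 0.7080
New dose (same interval) = 1260 × 0.7080 = 892.1 mg

892 mg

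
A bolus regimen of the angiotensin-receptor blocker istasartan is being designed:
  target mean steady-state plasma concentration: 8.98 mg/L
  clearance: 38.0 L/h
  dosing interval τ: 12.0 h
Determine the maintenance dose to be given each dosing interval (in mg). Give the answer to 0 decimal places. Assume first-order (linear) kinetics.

4095 mg

At steady state, Dose/τ = Css × CL.
Dose = Css × CL × τ = 8.98 × 38.00 × 12.0 = 4095 mg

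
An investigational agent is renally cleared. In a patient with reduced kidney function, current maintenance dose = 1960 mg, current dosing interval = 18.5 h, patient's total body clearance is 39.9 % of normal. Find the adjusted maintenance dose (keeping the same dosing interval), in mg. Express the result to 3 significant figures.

To keep the same average steady-state level, dosing rate must scale with clearance.
CL ratio = 39.9 / 100 = 0.3990
New dose (same interval) = 1960 × 0.3990 = 782.0 mg

782 mg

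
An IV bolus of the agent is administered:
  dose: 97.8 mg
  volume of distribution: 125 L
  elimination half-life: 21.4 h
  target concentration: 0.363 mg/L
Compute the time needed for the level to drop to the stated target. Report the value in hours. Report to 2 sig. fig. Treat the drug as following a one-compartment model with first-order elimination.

24 h

C₀ = Dose / Vd = 97.80 / 125 = 0.7824 mg/L
k = ln2 / t½ = 0.693147 / 21.4 = 0.03239 h⁻¹
t = ln(C₀ / C) / k = ln(0.7824 / 0.363) / 0.03239
  = ln(2.155) / 0.03239 = 0.7678 / 0.03239 = 23.70 h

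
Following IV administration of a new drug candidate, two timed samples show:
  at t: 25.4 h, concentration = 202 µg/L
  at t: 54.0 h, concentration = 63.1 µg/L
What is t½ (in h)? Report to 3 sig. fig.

k = ln(C₁/C₂) / (t₂ − t₁) = ln(202/63.1) / (54.0 − 25.4)
  = 1.164 / 28.60 = 0.04070 h⁻¹
t½ = ln2 / k = 0.693147 / 0.04070 = 17.03 h

17.0 h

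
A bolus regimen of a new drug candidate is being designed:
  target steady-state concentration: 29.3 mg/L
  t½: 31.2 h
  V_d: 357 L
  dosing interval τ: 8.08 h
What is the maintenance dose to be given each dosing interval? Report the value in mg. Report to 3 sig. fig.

k = ln2 / t½ = 0.693147 / 31.2 = 0.02222 h⁻¹
CL = k × Vd = 0.02222 × 357 = 7.933 L/h
At steady state, Dose/τ = Css × CL.
Dose = Css × CL × τ = 29.3 × 7.933 × 8.08 = 1878 mg

1880 mg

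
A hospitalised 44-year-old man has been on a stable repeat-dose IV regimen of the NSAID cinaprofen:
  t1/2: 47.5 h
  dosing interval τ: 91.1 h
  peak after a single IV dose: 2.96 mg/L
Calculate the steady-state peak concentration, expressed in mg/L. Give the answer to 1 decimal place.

k = ln2 / t½ = 0.693147 / 47.5 = 0.01459 h⁻¹
e^(−kτ) = e^(−0.01459 × 91.1) = 0.2647
Accumulation ratio R = 1 / (1 − e^(−kτ)) = 1 / (1 − 0.2647) = 1.360
Steady-state peak = C₀ × R = 2.96 × 1.360 = 4.026 mg/L

4.0 mg/L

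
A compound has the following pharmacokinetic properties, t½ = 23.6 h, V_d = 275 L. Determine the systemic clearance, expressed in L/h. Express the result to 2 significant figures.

8.1 L/h

k = ln2 / t½ = 0.693147 / 23.6 = 0.02937 h⁻¹
CL = k × Vd = 0.02937 × 275 = 8.077 L/h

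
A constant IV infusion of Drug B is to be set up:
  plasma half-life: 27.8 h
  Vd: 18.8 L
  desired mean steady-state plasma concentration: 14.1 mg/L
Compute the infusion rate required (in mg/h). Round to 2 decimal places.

6.61 mg/h

k = ln2 / t½ = 0.693147 / 27.8 = 0.02493 h⁻¹
CL = k × Vd = 0.02493 × 18.8 = 0.4687 L/h
At steady state, infusion rate R₀ = Css × CL = 14.1 × 0.4687 = 6.609 mg/h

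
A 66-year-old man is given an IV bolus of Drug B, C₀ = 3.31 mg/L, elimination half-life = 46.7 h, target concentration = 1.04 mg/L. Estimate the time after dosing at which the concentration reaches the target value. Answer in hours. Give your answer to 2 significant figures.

78 h

k = ln2 / t½ = 0.693147 / 46.7 = 0.01484 h⁻¹
t = ln(C₀ / C) / k = ln(3.310 / 1.04) / 0.01484
  = ln(3.183) / 0.01484 = 1.158 / 0.01484 = 78.03 h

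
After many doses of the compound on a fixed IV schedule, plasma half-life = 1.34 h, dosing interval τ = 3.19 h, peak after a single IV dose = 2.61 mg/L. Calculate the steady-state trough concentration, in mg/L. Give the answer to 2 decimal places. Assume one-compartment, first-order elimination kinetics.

0.62 mg/L

k = ln2 / t½ = 0.693147 / 1.34 = 0.5173 h⁻¹
e^(−kτ) = e^(−0.5173 × 3.19) = 0.1920
Accumulation ratio R = 1 / (1 − e^(−kτ)) = 1 / (1 − 0.1920) = 1.238
Steady-state trough = C₀ × R × e^(−kτ) = 2.61 × 1.238 × 0.1920 = 0.6204 mg/L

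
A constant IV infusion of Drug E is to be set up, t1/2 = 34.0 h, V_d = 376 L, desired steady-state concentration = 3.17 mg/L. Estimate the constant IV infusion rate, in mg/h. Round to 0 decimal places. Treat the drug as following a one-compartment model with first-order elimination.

k = ln2 / t½ = 0.693147 / 34.0 = 0.02039 h⁻¹
CL = k × Vd = 0.02039 × 376 = 7.667 L/h
At steady state, infusion rate R₀ = Css × CL = 3.17 × 7.667 = 24.30 mg/h

24 mg/h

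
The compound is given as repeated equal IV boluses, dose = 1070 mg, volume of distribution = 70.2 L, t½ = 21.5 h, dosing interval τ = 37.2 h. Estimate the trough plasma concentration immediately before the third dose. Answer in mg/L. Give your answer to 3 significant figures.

5.98 mg/L

C₀ per dose = Dose / Vd = 1070 / 70.2 = 15.24 mg/L
k = ln2 / t½ = 0.693147 / 21.5 = 0.03224 h⁻¹
Fraction remaining after one interval: r = e^(−kτ) = e^(−0.03224 × 37.2) = 0.3014
Before dose 3, 2 doses have been given (aged 1τ, 2τ).
C_trough = C₀ × (r + r²) = 15.24 × (0.3014 + 0.09084) = 5.978 mg/L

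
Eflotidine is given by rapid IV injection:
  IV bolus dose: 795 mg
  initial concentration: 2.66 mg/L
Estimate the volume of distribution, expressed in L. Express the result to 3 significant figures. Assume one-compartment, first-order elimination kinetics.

299 L

Vd = Dose / C₀ = 795.0 / 2.66 = 298.9 L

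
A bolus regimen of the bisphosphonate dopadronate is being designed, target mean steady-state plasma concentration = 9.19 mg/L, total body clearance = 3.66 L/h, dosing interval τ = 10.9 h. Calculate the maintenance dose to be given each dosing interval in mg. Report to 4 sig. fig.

At steady state, Dose/τ = Css × CL.
Dose = Css × CL × τ = 9.19 × 3.660 × 10.9 = 366.6 mg

366.6 mg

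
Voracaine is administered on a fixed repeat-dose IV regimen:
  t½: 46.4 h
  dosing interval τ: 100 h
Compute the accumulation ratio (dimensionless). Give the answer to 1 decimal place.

k = ln2 / t½ = 0.693147 / 46.4 = 0.01494 h⁻¹
e^(−kτ) = e^(−0.01494 × 100) = 0.2245
Accumulation ratio R = 1 / (1 − e^(−kτ)) = 1 / (1 − 0.2245) = 1.289

1.3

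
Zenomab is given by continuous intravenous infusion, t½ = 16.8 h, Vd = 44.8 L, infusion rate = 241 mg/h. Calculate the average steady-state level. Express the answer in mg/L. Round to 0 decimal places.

k = ln2 / t½ = 0.693147 / 16.8 = 0.04126 h⁻¹
CL = k × Vd = 0.04126 × 44.8 = 1.848 L/h
At steady state Css = R₀ / CL = 241 / 1.848 = 130.4 mg/L

130 mg/L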